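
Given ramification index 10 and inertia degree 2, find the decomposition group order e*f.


|D_P| = e * f
= 10 * 2
= 20

20


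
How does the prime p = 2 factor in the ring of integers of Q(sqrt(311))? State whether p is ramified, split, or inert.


K = Q(sqrt(311)). Since d mod 4 = 3, disc(K) = 1244.
Check p | disc: 1244 mod 2 = 0.
p divides disc, so p ramifies: (p) = P^2 with e=2, f=1, g=1.
Therefore p is ramified.

ramified


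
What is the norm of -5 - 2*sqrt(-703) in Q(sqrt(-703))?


N(a + b*sqrt(d)) = a^2 - d*b^2
= (-5)^2 - (-703)*(-2)^2
= 25 + 2812
= 2837

2837


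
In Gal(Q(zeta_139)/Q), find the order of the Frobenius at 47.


The Frobenius at p in Gal(Q(zeta_n)/Q) = (Z/nZ)* is the class of p, so its order is ord_139(47), the smallest k >= 1 with 47^k = 1 mod 139.
n = 139 = 139, phi(139) = 138; the order divides phi(n).
Divisors of 138: 1, 2, 3, 6, 23, 46, 69, 138
Repeated squaring mod 139: 47^1 = 47, 47^2 = 124, 47^4 = 86, 47^8 = 29, 47^16 = 7, 47^32 = 49, 47^64 = 38, 47^128 = 54
Test divisors in increasing order:
  k=1: 47^1 = 47 mod 139
  k=2: 47^2 = 124 mod 139
  k=3: 47^3 = 124 * 47 = 129 mod 139
  k=6: 47^6 = 86 * 124 = 100 mod 139
  k=23: 47^23 = 7 * 86 * 124 * 47 = 96 mod 139
  k=46: 47^46 = 49 * 29 * 86 * 124 = 42 mod 139
  k=69: 47^69 = 38 * 86 * 47 = 1 mod 139  <- first divisor giving 1
Order = 69

69


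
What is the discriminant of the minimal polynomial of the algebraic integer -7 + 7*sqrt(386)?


The element -7 + 7*sqrt(386) has minimal polynomial:
x^2 + 14*x - 18865
Discriminant = (14)^2 - 4*(-18865)
= 196 + 75460
= 75656

75656


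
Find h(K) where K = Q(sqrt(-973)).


K = Q(sqrt(-973)). d mod 4 = 3, so D = disc(K) = 4d = -3892
h(K) equals the number of primitive reduced positive-definite forms (a, b, c) = a*x^2 + b*x*y + c*y^2 with b^2 - 4ac = D,
where reduced means |b| <= a <= c, with b >= 0 whenever |b| = a or a = c, and primitive means gcd(a, b, c) = 1.
Reduced forces 3a^2 <= |D| = 3892, so 1 <= a <= 36; b must have the parity of D, and c = (b^2 - D)/(4a) must be an integer >= a.
Enumerate a = 1..36, b in [-a, a]:
  a=1: (1, 0, 973)  [1]
  a=2: (2, 2, 487)  [1]
  a=3..6: none
  a=7: (7, 0, 139)  [1]
  a=8..13: none
  a=14: (14, 14, 73)  [1]
  a=15..16: none
  a=17: (17, -16, 61), (17, 16, 61)  [2]
  a=18..22: none
  a=23: (23, -8, 43), (23, 8, 43)  [2]
  a=24..28: none
  a=29: (29, -20, 37), (29, 20, 37)  [2]
  a=30: none
  a=31: (31, -18, 34), (31, 18, 34)  [2]
  a=32..36: none
Total reduced forms: 1 + 1 + 1 + 1 + 2 + 2 + 2 + 2 = 12
h = 12

12


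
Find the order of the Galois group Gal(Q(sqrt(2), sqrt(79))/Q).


The 2 square roots of distinct primes are multiplicatively independent over Q,
so [K:Q] = 2^2 and Gal(K/Q) is isomorphic to (Z/2Z)^2.
|Gal| = 2^2 = 4

4


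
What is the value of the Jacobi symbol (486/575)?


Compute (486/575) via quadratic reciprocity:
  pull out 2: (2/575) = +1  (since 575 mod 8 = 7)
  reciprocity: (243/575) -> -(575/243)
  reduce: (89/243)
  reciprocity: (89/243) -> +(243/89)
  reduce: (65/89)
  reciprocity: (65/89) -> +(89/65)
  reduce: (24/65)
  pull out 2: (2/65) = +1  (since 65 mod 8 = 1)
  pull out 2: (2/65) = +1  (since 65 mod 8 = 1)
  pull out 2: (2/65) = +1  (since 65 mod 8 = 1)
  reciprocity: (3/65) -> +(65/3)
  reduce: (2/3)
  pull out 2: (2/3) = -1  (since 3 mod 8 = 3)
  (1/3) = 1
Product of signs = 1

1


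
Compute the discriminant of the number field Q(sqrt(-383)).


For K = Q(sqrt(d)) with d squarefree: disc(K) = d if d = 1 mod 4, and disc(K) = 4d if d = 2 or 3 mod 4.
Here d = -383, and d mod 4 = 1.
d = 1 mod 4 (O_K = Z[(1+sqrt(d))/2]), so disc(K) = d = -383

-383


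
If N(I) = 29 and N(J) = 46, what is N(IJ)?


N(IJ) = N(I) * N(J)
= 29 * 46
= 1334

1334


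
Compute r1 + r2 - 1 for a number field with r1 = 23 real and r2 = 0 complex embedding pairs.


By Dirichlet's unit theorem:
rank = r1 + r2 - 1
= 23 + 0 - 1
= 22

22


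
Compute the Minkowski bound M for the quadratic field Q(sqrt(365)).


d = 365, d mod 4 = 1, so disc(K) = d = 365; |disc(K)| = 365
Real quadratic field, so n = 2, s = r2 = 0, r1 = 2
M = (n!/n^n) * (4/pi)^s * sqrt(|disc(K)|) = (2!/2^2) * (4/pi)^0 * sqrt(365)
= 0.5 * 1.000000 * 19.104973
= 9.5525

9.5525


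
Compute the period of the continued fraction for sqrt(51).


Run the CF algorithm for sqrt(51).
a_0 = floor(sqrt(51)) = 7; set m_0=0, q_0=1.
Recurrence: m' = q*a - m,  q' = (d - m'^2)/q,  a' = floor((a_0 + m')/q').
  step 1: m=7, q=2, a=7
  step 2: m=7, q=1, a=14
a_2 = 2*a_0 = 14, so the period closes here.
sqrt(51) = [7; 7, 14]
Period length = 2

2


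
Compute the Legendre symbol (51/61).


p = 61 is prime, so compute (51/61) with the reciprocity algorithm (Jacobi-symbol steps: pull out 2s via (2/n), flip via reciprocity, reduce):
  reciprocity: (51/61) -> +(61/51)
  reduce: (10/51)
  pull out 2: (2/51) = -1  (since 51 mod 8 = 3)
  reciprocity: (5/51) -> +(51/5)
  reduce: (1/5)
  (1/5) = 1
Product of signs = -1
(51/61) = -1

-1


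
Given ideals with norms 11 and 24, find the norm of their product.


N(IJ) = N(I) * N(J)
= 11 * 24
= 264

264


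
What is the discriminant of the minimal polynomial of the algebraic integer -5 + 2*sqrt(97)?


The element -5 + 2*sqrt(97) has minimal polynomial:
x^2 + 10*x - 363
Discriminant = (10)^2 - 4*(-363)
= 100 + 1452
= 1552

1552


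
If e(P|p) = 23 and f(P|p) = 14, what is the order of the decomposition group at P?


|D_P| = e * f
= 23 * 14
= 322

322


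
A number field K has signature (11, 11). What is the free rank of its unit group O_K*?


By Dirichlet's unit theorem:
rank = r1 + r2 - 1
= 11 + 11 - 1
= 21

21


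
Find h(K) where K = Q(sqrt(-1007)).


K = Q(sqrt(-1007)). d mod 4 = 1, so D = disc(K) = d = -1007
h(K) equals the number of primitive reduced positive-definite forms (a, b, c) = a*x^2 + b*x*y + c*y^2 with b^2 - 4ac = D,
where reduced means |b| <= a <= c, with b >= 0 whenever |b| = a or a = c, and primitive means gcd(a, b, c) = 1.
Reduced forces 3a^2 <= |D| = 1007, so 1 <= a <= 18; b must have the parity of D, and c = (b^2 - D)/(4a) must be an integer >= a.
Enumerate a = 1..18, b in [-a, a]:
  a=1: (1, 1, 252)  [1]
  a=2: (2, -1, 126), (2, 1, 126)  [2]
  a=3: (3, -1, 84), (3, 1, 84)  [2]
  a=4: (4, -1, 63), (4, 1, 63)  [2]
  a=5: none
  a=6: (6, -5, 43), (6, -1, 42), (6, 1, 42), (6, 5, 43)  [4]
  a=7: (7, -1, 36), (7, 1, 36)  [2]
  a=8: (8, -7, 33), (8, 7, 33)  [2]
  a=9: (9, -1, 28), (9, 1, 28)  [2]
  a=10: none
  a=11: (11, -7, 24), (11, 7, 24)  [2]
  a=12: (12, -7, 22), (12, -1, 21), (12, 1, 21), (12, 7, 22)  [4]
  a=13: none
  a=14: (14, -13, 21), (14, -1, 18), (14, 1, 18), (14, 13, 21)  [4]
  a=15: none
  a=16: (16, -9, 17), (16, 9, 17)  [2]
  a=17: none
  a=18: (18, 17, 18)  [1]
Total reduced forms: 1 + 2 + 2 + 2 + 4 + 2 + 2 + 2 + 2 + 4 + 4 + 2 + 1 = 30
h = 30

30


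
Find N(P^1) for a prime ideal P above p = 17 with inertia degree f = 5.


N(P^a) = p^(a*f)
= 17^(1*5)
= 17^5
= 1419857

1419857


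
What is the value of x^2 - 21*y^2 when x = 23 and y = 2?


x^2 - d*y^2
= 23^2 - 21*2^2
= 529 - 84
= 445

445


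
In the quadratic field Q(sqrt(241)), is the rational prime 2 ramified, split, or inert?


K = Q(sqrt(241)). Since d mod 4 = 1, disc(K) = 241.
Check p | disc: 241 mod 2 = 1.
p=2 does not divide disc (d is 1 mod 4). 2 splits iff d = 1 mod 8.
d mod 8 = 1, so (d/2) = 1.
(d/p) = 1, so p splits: (p) = P*P' with e=1, f=1, g=2.
Therefore p is split.

split


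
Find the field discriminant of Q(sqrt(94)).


For K = Q(sqrt(d)) with d squarefree: disc(K) = d if d = 1 mod 4, and disc(K) = 4d if d = 2 or 3 mod 4.
Here d = 94, and d mod 4 = 2.
d = 2 mod 4, not 1 (O_K = Z[sqrt(d)]), so disc(K) = 4d = 4 * (94) = 376

376


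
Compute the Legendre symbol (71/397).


p = 397 is prime, so compute (71/397) with the reciprocity algorithm (Jacobi-symbol steps: pull out 2s via (2/n), flip via reciprocity, reduce):
  reciprocity: (71/397) -> +(397/71)
  reduce: (42/71)
  pull out 2: (2/71) = +1  (since 71 mod 8 = 7)
  reciprocity: (21/71) -> +(71/21)
  reduce: (8/21)
  pull out 2: (2/21) = -1  (since 21 mod 8 = 5)
  pull out 2: (2/21) = -1  (since 21 mod 8 = 5)
  pull out 2: (2/21) = -1  (since 21 mod 8 = 5)
  (1/21) = 1
Product of signs = -1
(71/397) = -1

-1


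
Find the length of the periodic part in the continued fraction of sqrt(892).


Run the CF algorithm for sqrt(892).
a_0 = floor(sqrt(892)) = 29; set m_0=0, q_0=1.
Recurrence: m' = q*a - m,  q' = (d - m'^2)/q,  a' = floor((a_0 + m')/q').
  step 1: m=29, q=51, a=1
  step 2: m=22, q=8, a=6
  step 3: m=26, q=27, a=2
  step 4: m=28, q=4, a=14
  step 5: m=28, q=27, a=2
  step 6: m=26, q=8, a=6
  step 7: m=22, q=51, a=1
  step 8: m=29, q=1, a=58
a_8 = 2*a_0 = 58, so the period closes here.
sqrt(892) = [29; 1, 6, 2, 14, 2, 6, 1, 58]
Period length = 8

8


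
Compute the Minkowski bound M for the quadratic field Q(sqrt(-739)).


d = -739, d mod 4 = 1, so disc(K) = d = -739; |disc(K)| = 739
Imaginary quadratic field, so n = 2, s = r2 = 1, r1 = 0
M = (n!/n^n) * (4/pi)^s * sqrt(|disc(K)|) = (2!/2^2) * (4/pi)^1 * sqrt(739)
= 0.5 * 1.273240 * 27.184554
= 17.3062

17.3062


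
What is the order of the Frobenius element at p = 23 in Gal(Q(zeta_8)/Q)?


The Frobenius at p in Gal(Q(zeta_n)/Q) = (Z/nZ)* is the class of p, so its order is ord_8(23), the smallest k >= 1 with 23^k = 1 mod 8.
n = 8 = 2^3, phi(8) = 4; the order divides phi(n).
Divisors of 4: 1, 2, 4
Repeated squaring mod 8: 23^1 = 7, 23^2 = 1, 23^4 = 1
Test divisors in increasing order:
  k=1: 23^1 = 7 mod 8
  k=2: 23^2 = 1 mod 8  <- first divisor giving 1
Order = 2

2


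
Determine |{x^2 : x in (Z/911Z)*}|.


For prime p, the number of non-zero quadratic residues is (p-1)/2.
= (911-1)/2
= 455

455


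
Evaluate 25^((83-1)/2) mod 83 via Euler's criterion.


p = 83 is prime and the exponent is (p-1)/2 = 41, so by Euler's criterion 25^41 = (25/83) = +1 or -1 mod 83.
Compute by square-and-multiply:
  41 = 32 + 8 + 1 (binary 101001)
  Repeated squaring mod 83: 25^1 = 25, 25^2 = 44, 25^4 = 27, 25^8 = 65, 25^16 = 75, 25^32 = 64
  25^41 = 25^32 * 25^8 * 25^1 = 64 * 65 * 25 mod 83
    64 * 65 = 4160 = 10 mod 83
    10 * 25 = 250 = 1 mod 83
  25^41 = 1 mod 83
Result 1: 25 is a quadratic residue mod 83.
25^41 mod 83 = 1

1


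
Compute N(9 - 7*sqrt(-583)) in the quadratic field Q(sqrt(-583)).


N(a + b*sqrt(d)) = a^2 - d*b^2
= (9)^2 - (-583)*(-7)^2
= 81 + 28567
= 28648

28648


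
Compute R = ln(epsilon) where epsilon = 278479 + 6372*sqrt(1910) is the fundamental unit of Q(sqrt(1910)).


epsilon = 278479 + 6372*sqrt(1910)
= 556958.0000
R = ln(556958.0000)
= 13.2302

13.2302


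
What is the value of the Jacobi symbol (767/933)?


Compute (767/933) via quadratic reciprocity:
  reciprocity: (767/933) -> +(933/767)
  reduce: (166/767)
  pull out 2: (2/767) = +1  (since 767 mod 8 = 7)
  reciprocity: (83/767) -> -(767/83)
  reduce: (20/83)
  pull out 2: (2/83) = -1  (since 83 mod 8 = 3)
  pull out 2: (2/83) = -1  (since 83 mod 8 = 3)
  reciprocity: (5/83) -> +(83/5)
  reduce: (3/5)
  reciprocity: (3/5) -> +(5/3)
  reduce: (2/3)
  pull out 2: (2/3) = -1  (since 3 mod 8 = 3)
  (1/3) = 1
Product of signs = 1

1


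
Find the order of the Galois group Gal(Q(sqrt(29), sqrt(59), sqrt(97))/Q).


The 3 square roots of distinct primes are multiplicatively independent over Q,
so [K:Q] = 2^3 and Gal(K/Q) is isomorphic to (Z/2Z)^3.
|Gal| = 2^3 = 8

8


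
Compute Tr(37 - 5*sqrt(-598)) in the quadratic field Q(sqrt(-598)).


Tr(a + b*sqrt(d)) = (a + b*sqrt(d)) + (a - b*sqrt(d)) = 2a
= 2 * (37)
= 74

74


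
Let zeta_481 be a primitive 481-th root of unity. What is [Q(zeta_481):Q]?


The degree equals Euler's totient phi(481).
481 = 13 * 37
phi(481) = 432

432


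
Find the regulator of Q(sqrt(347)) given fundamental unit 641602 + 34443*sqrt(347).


epsilon = 641602 + 34443*sqrt(347)
= 1.2832e+06
R = ln(1.2832e+06)
= 14.0649

14.0649


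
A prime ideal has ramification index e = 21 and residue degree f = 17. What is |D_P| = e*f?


|D_P| = e * f
= 21 * 17
= 357

357


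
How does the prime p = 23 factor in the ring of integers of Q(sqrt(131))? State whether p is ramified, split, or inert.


K = Q(sqrt(131)). Since d mod 4 = 3, disc(K) = 524.
Check p | disc: 524 mod 23 = 18.
p does not divide disc. Compute Legendre symbol (d/p):
16^((23-1)/2) mod 23 = 1
(d/p) = 1, so p splits: (p) = P*P' with e=1, f=1, g=2.
Therefore p is split.

split


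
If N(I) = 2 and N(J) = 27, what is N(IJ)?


N(IJ) = N(I) * N(J)
= 2 * 27
= 54

54


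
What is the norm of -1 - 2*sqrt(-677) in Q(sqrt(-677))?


N(a + b*sqrt(d)) = a^2 - d*b^2
= (-1)^2 - (-677)*(-2)^2
= 1 + 2708
= 2709

2709


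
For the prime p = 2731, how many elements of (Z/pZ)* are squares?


For prime p, the number of non-zero quadratic residues is (p-1)/2.
= (2731-1)/2
= 1365

1365


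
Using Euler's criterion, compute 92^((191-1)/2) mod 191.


p = 191 is prime and the exponent is (p-1)/2 = 95, so by Euler's criterion 92^95 = (92/191) = +1 or -1 mod 191.
Compute by square-and-multiply:
  95 = 64 + 16 + 8 + 4 + 2 + 1 (binary 1011111)
  Repeated squaring mod 191: 92^1 = 92, 92^2 = 60, 92^4 = 162, 92^8 = 77, 92^16 = 8, 92^32 = 64, 92^64 = 85
  92^95 = 92^64 * 92^16 * 92^8 * 92^4 * 92^2 * 92^1 = 85 * 8 * 77 * 162 * 60 * 92 mod 191
    85 * 8 = 680 = 107 mod 191
    107 * 77 = 8239 = 26 mod 191
    26 * 162 = 4212 = 10 mod 191
    10 * 60 = 600 = 27 mod 191
    27 * 92 = 2484 = 1 mod 191
  92^95 = 1 mod 191
Result 1: 92 is a quadratic residue mod 191.
92^95 mod 191 = 1

1


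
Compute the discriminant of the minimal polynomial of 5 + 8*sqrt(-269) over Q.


The element 5 + 8*sqrt(-269) has minimal polynomial:
x^2 - 10*x + 17241
Discriminant = (-10)^2 - 4*(17241)
= 100 - 68964
= -68864

-68864


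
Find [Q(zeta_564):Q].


The degree equals Euler's totient phi(564).
564 = 2^2 * 3 * 47
phi(564) = 184

184


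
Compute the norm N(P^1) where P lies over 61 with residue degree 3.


N(P^a) = p^(a*f)
= 61^(1*3)
= 61^3
= 226981

226981


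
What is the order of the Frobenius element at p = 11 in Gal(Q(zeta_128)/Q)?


The Frobenius at p in Gal(Q(zeta_n)/Q) = (Z/nZ)* is the class of p, so its order is ord_128(11), the smallest k >= 1 with 11^k = 1 mod 128.
n = 128 = 2^7, phi(128) = 64; the order divides phi(n).
Divisors of 64: 1, 2, 4, 8, 16, 32, 64
Repeated squaring mod 128: 11^1 = 11, 11^2 = 121, 11^4 = 49, 11^8 = 97, 11^16 = 65, 11^32 = 1, 11^64 = 1
Test divisors in increasing order:
  k=1: 11^1 = 11 mod 128
  k=2: 11^2 = 121 mod 128
  k=4: 11^4 = 49 mod 128
  k=8: 11^8 = 97 mod 128
  k=16: 11^16 = 65 mod 128
  k=32: 11^32 = 1 mod 128  <- first divisor giving 1
Order = 32

32


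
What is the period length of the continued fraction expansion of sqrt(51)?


Run the CF algorithm for sqrt(51).
a_0 = floor(sqrt(51)) = 7; set m_0=0, q_0=1.
Recurrence: m' = q*a - m,  q' = (d - m'^2)/q,  a' = floor((a_0 + m')/q').
  step 1: m=7, q=2, a=7
  step 2: m=7, q=1, a=14
a_2 = 2*a_0 = 14, so the period closes here.
sqrt(51) = [7; 7, 14]
Period length = 2

2


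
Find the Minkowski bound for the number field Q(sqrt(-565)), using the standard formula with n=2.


d = -565, d mod 4 = 3, so disc(K) = 4d = -2260; |disc(K)| = 2260
Imaginary quadratic field, so n = 2, s = r2 = 1, r1 = 0
M = (n!/n^n) * (4/pi)^s * sqrt(|disc(K)|) = (2!/2^2) * (4/pi)^1 * sqrt(2260)
= 0.5 * 1.273240 * 47.539457
= 30.2646

30.2646


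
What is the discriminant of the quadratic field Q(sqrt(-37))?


For K = Q(sqrt(d)) with d squarefree: disc(K) = d if d = 1 mod 4, and disc(K) = 4d if d = 2 or 3 mod 4.
Here d = -37, and d mod 4 = 3.
d = 3 mod 4, not 1 (O_K = Z[sqrt(d)]), so disc(K) = 4d = 4 * (-37) = -148

-148


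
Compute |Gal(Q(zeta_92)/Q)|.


|Gal(Q(zeta_92)/Q)| = phi(92)
= 44

44


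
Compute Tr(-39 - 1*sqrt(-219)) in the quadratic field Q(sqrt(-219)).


Tr(a + b*sqrt(d)) = (a + b*sqrt(d)) + (a - b*sqrt(d)) = 2a
= 2 * (-39)
= -78

-78


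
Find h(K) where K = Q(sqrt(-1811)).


K = Q(sqrt(-1811)). d mod 4 = 1, so D = disc(K) = d = -1811
h(K) equals the number of primitive reduced positive-definite forms (a, b, c) = a*x^2 + b*x*y + c*y^2 with b^2 - 4ac = D,
where reduced means |b| <= a <= c, with b >= 0 whenever |b| = a or a = c, and primitive means gcd(a, b, c) = 1.
Reduced forces 3a^2 <= |D| = 1811, so 1 <= a <= 24; b must have the parity of D, and c = (b^2 - D)/(4a) must be an integer >= a.
Enumerate a = 1..24, b in [-a, a]:
  a=1: (1, 1, 453)  [1]
  a=2: none
  a=3: (3, -1, 151), (3, 1, 151)  [2]
  a=4: none
  a=5: (5, -3, 91), (5, 3, 91)  [2]
  a=6: none
  a=7: (7, -3, 65), (7, 3, 65)  [2]
  a=8: none
  a=9: (9, -5, 51), (9, 5, 51)  [2]
  a=10: none
  a=11: (11, -9, 43), (11, 9, 43)  [2]
  a=12: none
  a=13: (13, -3, 35), (13, 3, 35)  [2]
  a=14: none
  a=15: (15, -13, 33), (15, -7, 31), (15, 7, 31), (15, 13, 33)  [4]
  a=16: none
  a=17: (17, -5, 27), (17, 5, 27)  [2]
  a=18..20: none
  a=21: (21, -17, 25), (21, -11, 23), (21, 11, 23), (21, 17, 25)  [4]
  a=22..24: none
Total reduced forms: 1 + 2 + 2 + 2 + 2 + 2 + 2 + 4 + 2 + 4 = 23
h = 23

23


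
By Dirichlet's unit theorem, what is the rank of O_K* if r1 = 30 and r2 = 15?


By Dirichlet's unit theorem:
rank = r1 + r2 - 1
= 30 + 15 - 1
= 44

44


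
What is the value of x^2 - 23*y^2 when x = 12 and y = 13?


x^2 - d*y^2
= 12^2 - 23*13^2
= 144 - 3887
= -3743

-3743


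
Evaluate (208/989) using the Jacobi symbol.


Compute (208/989) via quadratic reciprocity:
  pull out 2: (2/989) = -1  (since 989 mod 8 = 5)
  pull out 2: (2/989) = -1  (since 989 mod 8 = 5)
  pull out 2: (2/989) = -1  (since 989 mod 8 = 5)
  pull out 2: (2/989) = -1  (since 989 mod 8 = 5)
  reciprocity: (13/989) -> +(989/13)
  reduce: (1/13)
  (1/13) = 1
Product of signs = 1

1


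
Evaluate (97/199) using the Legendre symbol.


p = 199 is prime, so compute (97/199) with the reciprocity algorithm (Jacobi-symbol steps: pull out 2s via (2/n), flip via reciprocity, reduce):
  reciprocity: (97/199) -> +(199/97)
  reduce: (5/97)
  reciprocity: (5/97) -> +(97/5)
  reduce: (2/5)
  pull out 2: (2/5) = -1  (since 5 mod 8 = 5)
  (1/5) = 1
Product of signs = -1
(97/199) = -1

-1


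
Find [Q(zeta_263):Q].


The degree equals Euler's totient phi(263).
263 = 263
phi(263) = 262

262


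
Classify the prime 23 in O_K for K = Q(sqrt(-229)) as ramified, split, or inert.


K = Q(sqrt(-229)). Since d mod 4 = 3, disc(K) = -916.
Check p | disc: -916 mod 23 = 4.
p does not divide disc. Compute Legendre symbol (d/p):
1^((23-1)/2) mod 23 = 1
(d/p) = 1, so p splits: (p) = P*P' with e=1, f=1, g=2.
Therefore p is split.

split


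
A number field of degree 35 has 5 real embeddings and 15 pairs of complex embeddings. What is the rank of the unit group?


By Dirichlet's unit theorem:
rank = r1 + r2 - 1
= 5 + 15 - 1
= 19

19


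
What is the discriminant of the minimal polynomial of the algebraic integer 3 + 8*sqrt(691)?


The element 3 + 8*sqrt(691) has minimal polynomial:
x^2 - 6*x - 44215
Discriminant = (-6)^2 - 4*(-44215)
= 36 + 176860
= 176896

176896


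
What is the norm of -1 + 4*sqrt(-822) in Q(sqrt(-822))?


N(a + b*sqrt(d)) = a^2 - d*b^2
= (-1)^2 - (-822)*(4)^2
= 1 + 13152
= 13153

13153


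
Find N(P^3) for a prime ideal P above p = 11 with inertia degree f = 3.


N(P^a) = p^(a*f)
= 11^(3*3)
= 11^9
= 2357947691

2357947691


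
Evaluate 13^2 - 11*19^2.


x^2 - d*y^2
= 13^2 - 11*19^2
= 169 - 3971
= -3802

-3802


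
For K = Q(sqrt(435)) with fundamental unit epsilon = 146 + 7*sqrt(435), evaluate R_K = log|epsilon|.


epsilon = 146 + 7*sqrt(435)
= 291.9966
R = ln(291.9966)
= 5.6767

5.6767


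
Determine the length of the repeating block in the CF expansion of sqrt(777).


Run the CF algorithm for sqrt(777).
a_0 = floor(sqrt(777)) = 27; set m_0=0, q_0=1.
Recurrence: m' = q*a - m,  q' = (d - m'^2)/q,  a' = floor((a_0 + m')/q').
  step 1: m=27, q=48, a=1
  step 2: m=21, q=7, a=6
  step 3: m=21, q=48, a=1
  step 4: m=27, q=1, a=54
a_4 = 2*a_0 = 54, so the period closes here.
sqrt(777) = [27; 1, 6, 1, 54]
Period length = 4

4


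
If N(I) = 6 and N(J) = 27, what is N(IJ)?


N(IJ) = N(I) * N(J)
= 6 * 27
= 162

162


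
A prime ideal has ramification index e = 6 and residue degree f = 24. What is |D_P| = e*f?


|D_P| = e * f
= 6 * 24
= 144

144


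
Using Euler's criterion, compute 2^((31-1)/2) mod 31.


p = 31 is prime and the exponent is (p-1)/2 = 15, so by Euler's criterion 2^15 = (2/31) = +1 or -1 mod 31.
Compute by square-and-multiply:
  15 = 8 + 4 + 2 + 1 (binary 1111)
  Repeated squaring mod 31: 2^1 = 2, 2^2 = 4, 2^4 = 16, 2^8 = 8
  2^15 = 2^8 * 2^4 * 2^2 * 2^1 = 8 * 16 * 4 * 2 mod 31
    8 * 16 = 128 = 4 mod 31
    4 * 4 = 16 = 16 mod 31
    16 * 2 = 32 = 1 mod 31
  2^15 = 1 mod 31
Result 1: 2 is a quadratic residue mod 31.
2^15 mod 31 = 1

1


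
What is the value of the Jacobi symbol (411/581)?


Compute (411/581) via quadratic reciprocity:
  reciprocity: (411/581) -> +(581/411)
  reduce: (170/411)
  pull out 2: (2/411) = -1  (since 411 mod 8 = 3)
  reciprocity: (85/411) -> +(411/85)
  reduce: (71/85)
  reciprocity: (71/85) -> +(85/71)
  reduce: (14/71)
  pull out 2: (2/71) = +1  (since 71 mod 8 = 7)
  reciprocity: (7/71) -> -(71/7)
  reduce: (1/7)
  (1/7) = 1
Product of signs = 1

1


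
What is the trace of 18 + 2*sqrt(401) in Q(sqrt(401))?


Tr(a + b*sqrt(d)) = (a + b*sqrt(d)) + (a - b*sqrt(d)) = 2a
= 2 * (18)
= 36

36


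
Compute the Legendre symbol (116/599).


p = 599 is prime, so compute (116/599) with the reciprocity algorithm (Jacobi-symbol steps: pull out 2s via (2/n), flip via reciprocity, reduce):
  pull out 2: (2/599) = +1  (since 599 mod 8 = 7)
  pull out 2: (2/599) = +1  (since 599 mod 8 = 7)
  reciprocity: (29/599) -> +(599/29)
  reduce: (19/29)
  reciprocity: (19/29) -> +(29/19)
  reduce: (10/19)
  pull out 2: (2/19) = -1  (since 19 mod 8 = 3)
  reciprocity: (5/19) -> +(19/5)
  reduce: (4/5)
  pull out 2: (2/5) = -1  (since 5 mod 8 = 5)
  pull out 2: (2/5) = -1  (since 5 mod 8 = 5)
  (1/5) = 1
Product of signs = -1
(116/599) = -1

-1


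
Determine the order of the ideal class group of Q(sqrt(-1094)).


K = Q(sqrt(-1094)). d mod 4 = 2, so D = disc(K) = 4d = -4376
h(K) equals the number of primitive reduced positive-definite forms (a, b, c) = a*x^2 + b*x*y + c*y^2 with b^2 - 4ac = D,
where reduced means |b| <= a <= c, with b >= 0 whenever |b| = a or a = c, and primitive means gcd(a, b, c) = 1.
Reduced forces 3a^2 <= |D| = 4376, so 1 <= a <= 38; b must have the parity of D, and c = (b^2 - D)/(4a) must be an integer >= a.
Enumerate a = 1..38, b in [-a, a]:
  a=1: (1, 0, 1094)  [1]
  a=2: (2, 0, 547)  [1]
  a=3: (3, -2, 365), (3, 2, 365)  [2]
  a=4: none
  a=5: (5, -2, 219), (5, 2, 219)  [2]
  a=6: (6, -4, 183), (6, 4, 183)  [2]
  a=7..8: none
  a=9: (9, -4, 122), (9, 4, 122)  [2]
  a=10: (10, -8, 111), (10, 8, 111)  [2]
  a=11..14: none
  a=15: (15, -8, 74), (15, -2, 73), (15, 2, 73), (15, 8, 74)  [4]
  a=16..17: none
  a=18: (18, -4, 61), (18, 4, 61)  [2]
  a=19..24: none
  a=25: (25, -18, 47), (25, 18, 47)  [2]
  a=26: none
  a=27: (27, -22, 45), (27, 22, 45)  [2]
  a=28..29: none
  a=30: (30, -28, 43), (30, -8, 37), (30, 8, 37), (30, 28, 43)  [4]
  a=31..38: none
Total reduced forms: 1 + 1 + 2 + 2 + 2 + 2 + 2 + 4 + 2 + 2 + 2 + 4 = 26
h = 26

26


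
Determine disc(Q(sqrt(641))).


For K = Q(sqrt(d)) with d squarefree: disc(K) = d if d = 1 mod 4, and disc(K) = 4d if d = 2 or 3 mod 4.
Here d = 641, and d mod 4 = 1.
d = 1 mod 4 (O_K = Z[(1+sqrt(d))/2]), so disc(K) = d = 641

641


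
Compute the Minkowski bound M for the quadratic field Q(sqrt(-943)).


d = -943, d mod 4 = 1, so disc(K) = d = -943; |disc(K)| = 943
Imaginary quadratic field, so n = 2, s = r2 = 1, r1 = 0
M = (n!/n^n) * (4/pi)^s * sqrt(|disc(K)|) = (2!/2^2) * (4/pi)^1 * sqrt(943)
= 0.5 * 1.273240 * 30.708305
= 19.5495

19.5495


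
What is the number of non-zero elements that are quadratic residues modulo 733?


For prime p, the number of non-zero quadratic residues is (p-1)/2.
= (733-1)/2
= 366

366


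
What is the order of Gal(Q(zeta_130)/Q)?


|Gal(Q(zeta_130)/Q)| = phi(130)
= 48

48


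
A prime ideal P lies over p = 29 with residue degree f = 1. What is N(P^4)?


N(P^a) = p^(a*f)
= 29^(4*1)
= 29^4
= 707281

707281


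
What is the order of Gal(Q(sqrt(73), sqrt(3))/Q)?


The 2 square roots of distinct primes are multiplicatively independent over Q,
so [K:Q] = 2^2 and Gal(K/Q) is isomorphic to (Z/2Z)^2.
|Gal| = 2^2 = 4

4


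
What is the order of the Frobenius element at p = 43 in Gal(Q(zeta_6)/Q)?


The Frobenius at p in Gal(Q(zeta_n)/Q) = (Z/nZ)* is the class of p, so its order is ord_6(43), the smallest k >= 1 with 43^k = 1 mod 6.
n = 6 = 2 * 3, phi(6) = 2; the order divides phi(n).
Divisors of 2: 1, 2
Repeated squaring mod 6: 43^1 = 1, 43^2 = 1
Test divisors in increasing order:
  k=1: 43^1 = 1 mod 6  <- first divisor giving 1
Order = 1

1


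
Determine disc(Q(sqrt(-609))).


For K = Q(sqrt(d)) with d squarefree: disc(K) = d if d = 1 mod 4, and disc(K) = 4d if d = 2 or 3 mod 4.
Here d = -609, and d mod 4 = 3.
d = 3 mod 4, not 1 (O_K = Z[sqrt(d)]), so disc(K) = 4d = 4 * (-609) = -2436

-2436


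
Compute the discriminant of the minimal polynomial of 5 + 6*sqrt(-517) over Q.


The element 5 + 6*sqrt(-517) has minimal polynomial:
x^2 - 10*x + 18637
Discriminant = (-10)^2 - 4*(18637)
= 100 - 74548
= -74448

-74448


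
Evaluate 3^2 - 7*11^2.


x^2 - d*y^2
= 3^2 - 7*11^2
= 9 - 847
= -838

-838


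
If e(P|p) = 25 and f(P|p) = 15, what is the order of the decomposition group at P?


|D_P| = e * f
= 25 * 15
= 375

375


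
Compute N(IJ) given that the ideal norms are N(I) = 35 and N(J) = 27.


N(IJ) = N(I) * N(J)
= 35 * 27
= 945

945


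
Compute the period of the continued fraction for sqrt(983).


Run the CF algorithm for sqrt(983).
a_0 = floor(sqrt(983)) = 31; set m_0=0, q_0=1.
Recurrence: m' = q*a - m,  q' = (d - m'^2)/q,  a' = floor((a_0 + m')/q').
  step 1: m=31, q=22, a=2
  step 2: m=13, q=37, a=1
  step 3: m=24, q=11, a=5
  step 4: m=31, q=2, a=31
  step 5: m=31, q=11, a=5
  step 6: m=24, q=37, a=1
  step 7: m=13, q=22, a=2
  step 8: m=31, q=1, a=62
a_8 = 2*a_0 = 62, so the period closes here.
sqrt(983) = [31; 2, 1, 5, 31, 5, 1, 2, 62]
Period length = 8

8


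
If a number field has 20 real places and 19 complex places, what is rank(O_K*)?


By Dirichlet's unit theorem:
rank = r1 + r2 - 1
= 20 + 19 - 1
= 38

38


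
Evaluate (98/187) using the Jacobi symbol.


Compute (98/187) via quadratic reciprocity:
  pull out 2: (2/187) = -1  (since 187 mod 8 = 3)
  reciprocity: (49/187) -> +(187/49)
  reduce: (40/49)
  pull out 2: (2/49) = +1  (since 49 mod 8 = 1)
  pull out 2: (2/49) = +1  (since 49 mod 8 = 1)
  pull out 2: (2/49) = +1  (since 49 mod 8 = 1)
  reciprocity: (5/49) -> +(49/5)
  reduce: (4/5)
  pull out 2: (2/5) = -1  (since 5 mod 8 = 5)
  pull out 2: (2/5) = -1  (since 5 mod 8 = 5)
  (1/5) = 1
Product of signs = -1

-1


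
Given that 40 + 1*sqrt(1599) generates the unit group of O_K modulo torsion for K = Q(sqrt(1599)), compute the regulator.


epsilon = 40 + 1*sqrt(1599)
= 79.9875
R = ln(79.9875)
= 4.3819

4.3819


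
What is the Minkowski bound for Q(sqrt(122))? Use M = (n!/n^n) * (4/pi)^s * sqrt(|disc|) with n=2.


d = 122, d mod 4 = 2, so disc(K) = 4d = 488; |disc(K)| = 488
Real quadratic field, so n = 2, s = r2 = 0, r1 = 2
M = (n!/n^n) * (4/pi)^s * sqrt(|disc(K)|) = (2!/2^2) * (4/pi)^0 * sqrt(488)
= 0.5 * 1.000000 * 22.090722
= 11.0454

11.0454


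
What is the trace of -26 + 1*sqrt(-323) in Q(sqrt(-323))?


Tr(a + b*sqrt(d)) = (a + b*sqrt(d)) + (a - b*sqrt(d)) = 2a
= 2 * (-26)
= -52

-52


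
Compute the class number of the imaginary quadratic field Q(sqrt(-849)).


K = Q(sqrt(-849)). d mod 4 = 3, so D = disc(K) = 4d = -3396
h(K) equals the number of primitive reduced positive-definite forms (a, b, c) = a*x^2 + b*x*y + c*y^2 with b^2 - 4ac = D,
where reduced means |b| <= a <= c, with b >= 0 whenever |b| = a or a = c, and primitive means gcd(a, b, c) = 1.
Reduced forces 3a^2 <= |D| = 3396, so 1 <= a <= 33; b must have the parity of D, and c = (b^2 - D)/(4a) must be an integer >= a.
Enumerate a = 1..33, b in [-a, a]:
  a=1: (1, 0, 849)  [1]
  a=2: (2, 2, 425)  [1]
  a=3: (3, 0, 283)  [1]
  a=4: none
  a=5: (5, -2, 170), (5, 2, 170)  [2]
  a=6: (6, 6, 143)  [1]
  a=7..9: none
  a=10: (10, -2, 85), (10, 2, 85)  [2]
  a=11: (11, -6, 78), (11, 6, 78)  [2]
  a=12: none
  a=13: (13, -6, 66), (13, 6, 66)  [2]
  a=14: none
  a=15: (15, -12, 59), (15, 12, 59)  [2]
  a=16: none
  a=17: (17, -2, 50), (17, 2, 50)  [2]
  a=18: none
  a=19: (19, -10, 46), (19, 10, 46)  [2]
  a=20..21: none
  a=22: (22, -6, 39), (22, 6, 39)  [2]
  a=23: (23, -10, 38), (23, 10, 38)  [2]
  a=24: none
  a=25: (25, -2, 34), (25, 2, 34)  [2]
  a=26: (26, -6, 33), (26, 6, 33)  [2]
  a=27..29: none
  a=30: (30, -18, 31), (30, 18, 31)  [2]
  a=31..33: none
Total reduced forms: 1 + 1 + 1 + 2 + 1 + 2 + 2 + 2 + 2 + 2 + 2 + 2 + 2 + 2 + 2 + 2 = 28
h = 28

28


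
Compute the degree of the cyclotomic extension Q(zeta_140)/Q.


The degree equals Euler's totient phi(140).
140 = 2^2 * 5 * 7
phi(140) = 48

48


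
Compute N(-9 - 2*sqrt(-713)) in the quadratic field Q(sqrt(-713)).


N(a + b*sqrt(d)) = a^2 - d*b^2
= (-9)^2 - (-713)*(-2)^2
= 81 + 2852
= 2933

2933


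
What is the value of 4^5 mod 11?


p = 11 is prime and the exponent is (p-1)/2 = 5, so by Euler's criterion 4^5 = (4/11) = +1 or -1 mod 11.
Compute by square-and-multiply:
  5 = 4 + 1 (binary 101)
  Repeated squaring mod 11: 4^1 = 4, 4^2 = 5, 4^4 = 3
  4^5 = 4^4 * 4^1 = 3 * 4 mod 11
    3 * 4 = 12 = 1 mod 11
  4^5 = 1 mod 11
Result 1: 4 is a quadratic residue mod 11.
4^5 mod 11 = 1

1


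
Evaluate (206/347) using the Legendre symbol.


p = 347 is prime, so compute (206/347) with the reciprocity algorithm (Jacobi-symbol steps: pull out 2s via (2/n), flip via reciprocity, reduce):
  pull out 2: (2/347) = -1  (since 347 mod 8 = 3)
  reciprocity: (103/347) -> -(347/103)
  reduce: (38/103)
  pull out 2: (2/103) = +1  (since 103 mod 8 = 7)
  reciprocity: (19/103) -> -(103/19)
  reduce: (8/19)
  pull out 2: (2/19) = -1  (since 19 mod 8 = 3)
  pull out 2: (2/19) = -1  (since 19 mod 8 = 3)
  pull out 2: (2/19) = -1  (since 19 mod 8 = 3)
  (1/19) = 1
Product of signs = 1
(206/347) = 1

1


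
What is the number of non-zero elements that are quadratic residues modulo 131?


For prime p, the number of non-zero quadratic residues is (p-1)/2.
= (131-1)/2
= 65

65


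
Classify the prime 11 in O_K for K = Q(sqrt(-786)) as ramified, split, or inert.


K = Q(sqrt(-786)). Since d mod 4 = 2, disc(K) = -3144.
Check p | disc: -3144 mod 11 = 2.
p does not divide disc. Compute Legendre symbol (d/p):
6^((11-1)/2) mod 11 = -1
(d/p) = -1, so p is inert: (p) stays prime with e=1, f=2, g=1.
Therefore p is inert.

inert


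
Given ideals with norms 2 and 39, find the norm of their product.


N(IJ) = N(I) * N(J)
= 2 * 39
= 78

78


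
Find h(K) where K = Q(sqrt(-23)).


K = Q(sqrt(-23)). d mod 4 = 1, so D = disc(K) = d = -23
h(K) equals the number of primitive reduced positive-definite forms (a, b, c) = a*x^2 + b*x*y + c*y^2 with b^2 - 4ac = D,
where reduced means |b| <= a <= c, with b >= 0 whenever |b| = a or a = c, and primitive means gcd(a, b, c) = 1.
Reduced forces 3a^2 <= |D| = 23, so 1 <= a <= 2; b must have the parity of D, and c = (b^2 - D)/(4a) must be an integer >= a.
Enumerate a = 1..2, b in [-a, a]:
  a=1: (1, 1, 6)  [1]
  a=2: (2, -1, 3), (2, 1, 3)  [2]
Total reduced forms: 1 + 2 = 3
h = 3

3


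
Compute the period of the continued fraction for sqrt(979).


Run the CF algorithm for sqrt(979).
a_0 = floor(sqrt(979)) = 31; set m_0=0, q_0=1.
Recurrence: m' = q*a - m,  q' = (d - m'^2)/q,  a' = floor((a_0 + m')/q').
  step 1: m=31, q=18, a=3
  step 2: m=23, q=25, a=2
  step 3: m=27, q=10, a=5
  step 4: m=23, q=45, a=1
  step 5: m=22, q=11, a=4
  step 6: m=22, q=45, a=1
  step 7: m=23, q=10, a=5
  step 8: m=27, q=25, a=2
  step 9: m=23, q=18, a=3
  step 10: m=31, q=1, a=62
a_10 = 2*a_0 = 62, so the period closes here.
sqrt(979) = [31; 3, 2, 5, 1, 4, 1, 5, 2, 3, 62]
Period length = 10

10


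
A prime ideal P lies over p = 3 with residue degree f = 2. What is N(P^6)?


N(P^a) = p^(a*f)
= 3^(6*2)
= 3^12
= 531441

531441


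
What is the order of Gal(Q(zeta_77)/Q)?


|Gal(Q(zeta_77)/Q)| = phi(77)
= 60

60


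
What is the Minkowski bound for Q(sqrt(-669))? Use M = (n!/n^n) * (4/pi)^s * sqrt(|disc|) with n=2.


d = -669, d mod 4 = 3, so disc(K) = 4d = -2676; |disc(K)| = 2676
Imaginary quadratic field, so n = 2, s = r2 = 1, r1 = 0
M = (n!/n^n) * (4/pi)^s * sqrt(|disc(K)|) = (2!/2^2) * (4/pi)^1 * sqrt(2676)
= 0.5 * 1.273240 * 51.730069
= 32.9324

32.9324


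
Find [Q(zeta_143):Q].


The degree equals Euler's totient phi(143).
143 = 11 * 13
phi(143) = 120

120


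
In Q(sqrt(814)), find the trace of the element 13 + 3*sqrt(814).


Tr(a + b*sqrt(d)) = (a + b*sqrt(d)) + (a - b*sqrt(d)) = 2a
= 2 * (13)
= 26

26


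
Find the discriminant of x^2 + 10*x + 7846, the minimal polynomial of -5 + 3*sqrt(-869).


The element -5 + 3*sqrt(-869) has minimal polynomial:
x^2 + 10*x + 7846
Discriminant = (10)^2 - 4*(7846)
= 100 - 31384
= -31284

-31284


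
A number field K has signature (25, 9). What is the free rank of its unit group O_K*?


By Dirichlet's unit theorem:
rank = r1 + r2 - 1
= 25 + 9 - 1
= 33

33


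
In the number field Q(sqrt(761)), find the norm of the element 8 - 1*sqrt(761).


N(a + b*sqrt(d)) = a^2 - d*b^2
= (8)^2 - (761)*(-1)^2
= 64 - 761
= -697

-697


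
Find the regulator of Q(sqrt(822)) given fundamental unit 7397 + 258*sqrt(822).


epsilon = 7397 + 258*sqrt(822)
= 14793.9999
R = ln(14793.9999)
= 9.6020

9.6020


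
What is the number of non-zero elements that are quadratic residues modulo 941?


For prime p, the number of non-zero quadratic residues is (p-1)/2.
= (941-1)/2
= 470

470


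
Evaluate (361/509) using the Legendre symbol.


p = 509 is prime, so compute (361/509) with the reciprocity algorithm (Jacobi-symbol steps: pull out 2s via (2/n), flip via reciprocity, reduce):
  reciprocity: (361/509) -> +(509/361)
  reduce: (148/361)
  pull out 2: (2/361) = +1  (since 361 mod 8 = 1)
  pull out 2: (2/361) = +1  (since 361 mod 8 = 1)
  reciprocity: (37/361) -> +(361/37)
  reduce: (28/37)
  pull out 2: (2/37) = -1  (since 37 mod 8 = 5)
  pull out 2: (2/37) = -1  (since 37 mod 8 = 5)
  reciprocity: (7/37) -> +(37/7)
  reduce: (2/7)
  pull out 2: (2/7) = +1  (since 7 mod 8 = 7)
  (1/7) = 1
Product of signs = 1
(361/509) = 1

1


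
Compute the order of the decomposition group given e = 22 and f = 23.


|D_P| = e * f
= 22 * 23
= 506

506


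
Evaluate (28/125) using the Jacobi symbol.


Compute (28/125) via quadratic reciprocity:
  pull out 2: (2/125) = -1  (since 125 mod 8 = 5)
  pull out 2: (2/125) = -1  (since 125 mod 8 = 5)
  reciprocity: (7/125) -> +(125/7)
  reduce: (6/7)
  pull out 2: (2/7) = +1  (since 7 mod 8 = 7)
  reciprocity: (3/7) -> -(7/3)
  reduce: (1/3)
  (1/3) = 1
Product of signs = -1

-1


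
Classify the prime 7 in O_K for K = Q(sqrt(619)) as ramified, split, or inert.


K = Q(sqrt(619)). Since d mod 4 = 3, disc(K) = 2476.
Check p | disc: 2476 mod 7 = 5.
p does not divide disc. Compute Legendre symbol (d/p):
3^((7-1)/2) mod 7 = -1
(d/p) = -1, so p is inert: (p) stays prime with e=1, f=2, g=1.
Therefore p is inert.

inert


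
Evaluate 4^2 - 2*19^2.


x^2 - d*y^2
= 4^2 - 2*19^2
= 16 - 722
= -706

-706


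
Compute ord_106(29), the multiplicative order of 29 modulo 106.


We want ord_106(29), the smallest k >= 1 with 29^k = 1 mod 106.
n = 106 = 2 * 53, phi(106) = 52; the order divides phi(n).
Divisors of 52: 1, 2, 4, 13, 26, 52
Repeated squaring mod 106: 29^1 = 29, 29^2 = 99, 29^4 = 49, 29^8 = 69, 29^16 = 97, 29^32 = 81
Test divisors in increasing order:
  k=1: 29^1 = 29 mod 106
  k=2: 29^2 = 99 mod 106
  k=4: 29^4 = 49 mod 106
  k=13: 29^13 = 69 * 49 * 29 = 105 mod 106
  k=26: 29^26 = 97 * 69 * 99 = 1 mod 106  <- first divisor giving 1
Order = 26

26


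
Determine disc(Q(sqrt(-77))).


For K = Q(sqrt(d)) with d squarefree: disc(K) = d if d = 1 mod 4, and disc(K) = 4d if d = 2 or 3 mod 4.
Here d = -77, and d mod 4 = 3.
d = 3 mod 4, not 1 (O_K = Z[sqrt(d)]), so disc(K) = 4d = 4 * (-77) = -308

-308


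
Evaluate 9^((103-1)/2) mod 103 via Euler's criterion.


p = 103 is prime and the exponent is (p-1)/2 = 51, so by Euler's criterion 9^51 = (9/103) = +1 or -1 mod 103.
Compute by square-and-multiply:
  51 = 32 + 16 + 2 + 1 (binary 110011)
  Repeated squaring mod 103: 9^1 = 9, 9^2 = 81, 9^4 = 72, 9^8 = 34, 9^16 = 23, 9^32 = 14
  9^51 = 9^32 * 9^16 * 9^2 * 9^1 = 14 * 23 * 81 * 9 mod 103
    14 * 23 = 322 = 13 mod 103
    13 * 81 = 1053 = 23 mod 103
    23 * 9 = 207 = 1 mod 103
  9^51 = 1 mod 103
Result 1: 9 is a quadratic residue mod 103.
9^51 mod 103 = 1

1


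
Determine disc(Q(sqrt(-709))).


For K = Q(sqrt(d)) with d squarefree: disc(K) = d if d = 1 mod 4, and disc(K) = 4d if d = 2 or 3 mod 4.
Here d = -709, and d mod 4 = 3.
d = 3 mod 4, not 1 (O_K = Z[sqrt(d)]), so disc(K) = 4d = 4 * (-709) = -2836

-2836


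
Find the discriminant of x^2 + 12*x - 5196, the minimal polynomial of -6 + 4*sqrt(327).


The element -6 + 4*sqrt(327) has minimal polynomial:
x^2 + 12*x - 5196
Discriminant = (12)^2 - 4*(-5196)
= 144 + 20784
= 20928

20928


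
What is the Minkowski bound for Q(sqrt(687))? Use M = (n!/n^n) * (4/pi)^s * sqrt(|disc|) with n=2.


d = 687, d mod 4 = 3, so disc(K) = 4d = 2748; |disc(K)| = 2748
Real quadratic field, so n = 2, s = r2 = 0, r1 = 2
M = (n!/n^n) * (4/pi)^s * sqrt(|disc(K)|) = (2!/2^2) * (4/pi)^0 * sqrt(2748)
= 0.5 * 1.000000 * 52.421370
= 26.2107

26.2107


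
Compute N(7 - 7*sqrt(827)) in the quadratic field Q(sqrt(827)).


N(a + b*sqrt(d)) = a^2 - d*b^2
= (7)^2 - (827)*(-7)^2
= 49 - 40523
= -40474

-40474


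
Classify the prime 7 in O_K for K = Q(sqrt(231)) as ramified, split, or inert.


K = Q(sqrt(231)). Since d mod 4 = 3, disc(K) = 924.
Check p | disc: 924 mod 7 = 0.
p divides disc, so p ramifies: (p) = P^2 with e=2, f=1, g=1.
Therefore p is ramified.

ramified


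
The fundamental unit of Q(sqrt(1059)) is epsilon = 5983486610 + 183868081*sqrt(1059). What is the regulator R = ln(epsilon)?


epsilon = 5983486610 + 183868081*sqrt(1059)
= 1.1967e+10
R = ln(1.1967e+10)
= 23.2054

23.2054


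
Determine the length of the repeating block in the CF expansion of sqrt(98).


Run the CF algorithm for sqrt(98).
a_0 = floor(sqrt(98)) = 9; set m_0=0, q_0=1.
Recurrence: m' = q*a - m,  q' = (d - m'^2)/q,  a' = floor((a_0 + m')/q').
  step 1: m=9, q=17, a=1
  step 2: m=8, q=2, a=8
  step 3: m=8, q=17, a=1
  step 4: m=9, q=1, a=18
a_4 = 2*a_0 = 18, so the period closes here.
sqrt(98) = [9; 1, 8, 1, 18]
Period length = 4

4


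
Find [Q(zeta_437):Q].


The degree equals Euler's totient phi(437).
437 = 19 * 23
phi(437) = 396

396


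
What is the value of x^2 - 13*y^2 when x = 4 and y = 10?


x^2 - d*y^2
= 4^2 - 13*10^2
= 16 - 1300
= -1284

-1284


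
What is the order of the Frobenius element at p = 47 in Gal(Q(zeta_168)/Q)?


The Frobenius at p in Gal(Q(zeta_n)/Q) = (Z/nZ)* is the class of p, so its order is ord_168(47), the smallest k >= 1 with 47^k = 1 mod 168.
n = 168 = 2^3 * 3 * 7, phi(168) = 48; the order divides phi(n).
Divisors of 48: 1, 2, 3, 4, 6, 8, 12, 16, 24, 48
Repeated squaring mod 168: 47^1 = 47, 47^2 = 25, 47^4 = 121, 47^8 = 25, 47^16 = 121, 47^32 = 25
Test divisors in increasing order:
  k=1: 47^1 = 47 mod 168
  k=2: 47^2 = 25 mod 168
  k=3: 47^3 = 25 * 47 = 167 mod 168
  k=4: 47^4 = 121 mod 168
  k=6: 47^6 = 121 * 25 = 1 mod 168  <- first divisor giving 1
Order = 6

6


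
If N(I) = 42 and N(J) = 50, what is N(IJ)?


N(IJ) = N(I) * N(J)
= 42 * 50
= 2100

2100
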